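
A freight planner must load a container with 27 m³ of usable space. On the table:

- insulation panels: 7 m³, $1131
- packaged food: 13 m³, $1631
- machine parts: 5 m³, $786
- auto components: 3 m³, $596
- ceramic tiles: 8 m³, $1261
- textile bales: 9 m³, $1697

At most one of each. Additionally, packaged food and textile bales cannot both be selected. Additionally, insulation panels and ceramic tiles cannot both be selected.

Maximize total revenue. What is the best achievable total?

4340

Best packing: machine parts + auto components + ceramic tiles + textile bales — 25 m³, 4340 total.
That's the maximum — no feasible swap from here does better than 4340.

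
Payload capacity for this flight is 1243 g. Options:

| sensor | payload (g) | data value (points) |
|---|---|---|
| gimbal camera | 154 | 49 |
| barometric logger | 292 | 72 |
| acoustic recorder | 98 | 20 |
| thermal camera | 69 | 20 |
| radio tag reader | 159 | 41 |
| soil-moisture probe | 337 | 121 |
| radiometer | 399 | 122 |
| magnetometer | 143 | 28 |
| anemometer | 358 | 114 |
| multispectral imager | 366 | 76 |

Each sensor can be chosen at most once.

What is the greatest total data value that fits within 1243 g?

A density-first pass picks gimbal camera + acoustic recorder + thermal camera + radio tag reader + soil-moisture probe + anemometer — 365 at 1175 g.
A better packing is soil-moisture probe + radiometer + magnetometer + anemometer: 1237 g, total 385.
Every other selection either busts 1243 g or fails to beat 385.

385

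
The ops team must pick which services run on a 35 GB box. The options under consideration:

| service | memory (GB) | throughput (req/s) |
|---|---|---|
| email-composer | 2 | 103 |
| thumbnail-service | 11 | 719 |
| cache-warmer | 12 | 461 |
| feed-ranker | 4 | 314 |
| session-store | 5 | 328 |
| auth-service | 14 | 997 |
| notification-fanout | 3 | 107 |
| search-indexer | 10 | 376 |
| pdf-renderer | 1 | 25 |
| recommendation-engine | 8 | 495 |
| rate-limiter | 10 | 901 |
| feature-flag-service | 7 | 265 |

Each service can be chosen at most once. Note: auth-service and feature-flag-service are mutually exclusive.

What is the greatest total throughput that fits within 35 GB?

By throughput per GB: rate-limiter 90.10, feed-ranker 78.50, auth-service 71.21 lead.
The ratio ordering already packs tightly: email-composer + feed-ranker + session-store + auth-service + rate-limiter, 35 GB, 2643.

2643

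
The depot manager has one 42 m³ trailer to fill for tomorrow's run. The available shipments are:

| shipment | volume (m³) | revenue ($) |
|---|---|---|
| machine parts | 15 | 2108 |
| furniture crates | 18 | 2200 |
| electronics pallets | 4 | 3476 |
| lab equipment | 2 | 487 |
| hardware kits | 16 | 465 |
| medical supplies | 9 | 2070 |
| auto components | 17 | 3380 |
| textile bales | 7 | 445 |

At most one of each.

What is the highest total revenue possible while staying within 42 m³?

9858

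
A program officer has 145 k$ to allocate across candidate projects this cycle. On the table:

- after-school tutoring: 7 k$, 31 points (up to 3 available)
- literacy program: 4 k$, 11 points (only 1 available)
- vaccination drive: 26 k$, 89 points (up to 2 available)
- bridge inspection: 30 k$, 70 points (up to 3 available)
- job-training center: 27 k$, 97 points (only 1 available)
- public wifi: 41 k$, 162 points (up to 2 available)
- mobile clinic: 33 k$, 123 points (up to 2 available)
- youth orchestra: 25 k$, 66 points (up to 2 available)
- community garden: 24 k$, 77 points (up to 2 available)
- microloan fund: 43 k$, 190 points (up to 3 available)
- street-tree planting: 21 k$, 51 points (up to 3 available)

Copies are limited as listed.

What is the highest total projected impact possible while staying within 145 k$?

Filling by ratio: 3×after-school tutoring + literacy program + mobile clinic + 2×microloan fund for 607, with 1 k$ left unused.
The 44 k$ tied up in after-school tutoring and literacy program and mobile clinic is better spent on microloan fund — total rises to 632 (143 k$).
Every other selection either busts 145 k$ or exceeds an availability limit or fails to beat 632.

632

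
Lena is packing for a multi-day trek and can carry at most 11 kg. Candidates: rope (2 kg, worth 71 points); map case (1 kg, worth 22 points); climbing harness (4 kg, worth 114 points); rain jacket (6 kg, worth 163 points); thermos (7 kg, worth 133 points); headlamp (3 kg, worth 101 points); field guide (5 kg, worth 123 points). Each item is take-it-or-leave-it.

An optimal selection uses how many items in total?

Best achievable utility is 335.
rope + rain jacket + headlamp hits 335 at 11 kg.
Any selection reaching 335 contains exactly 3 items.

3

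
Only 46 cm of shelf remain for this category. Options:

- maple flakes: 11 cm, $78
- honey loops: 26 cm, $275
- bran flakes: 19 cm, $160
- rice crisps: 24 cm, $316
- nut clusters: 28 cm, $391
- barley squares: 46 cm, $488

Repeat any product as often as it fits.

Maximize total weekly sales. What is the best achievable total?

Filling by ratio: maple flakes + nut clusters for 469, with 7 cm left unused.
Dropping maple flakes and nut clusters frees 39 cm; slotting in barley squares (46 cm) lifts the total to 488 at 46 cm.

488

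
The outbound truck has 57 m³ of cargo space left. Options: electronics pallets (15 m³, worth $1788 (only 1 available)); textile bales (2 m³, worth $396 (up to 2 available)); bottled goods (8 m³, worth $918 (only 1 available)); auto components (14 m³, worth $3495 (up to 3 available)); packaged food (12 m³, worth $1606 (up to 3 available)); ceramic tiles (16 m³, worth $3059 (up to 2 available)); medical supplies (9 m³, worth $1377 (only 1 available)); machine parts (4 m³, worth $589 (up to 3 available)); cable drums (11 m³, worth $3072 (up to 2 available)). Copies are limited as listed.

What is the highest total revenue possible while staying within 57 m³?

14349

Density check — cable drums 279.27, auto components 249.64, textile bales 198.00 are the best per m³.
The ratio heuristic lands on 2×textile bales + 2×auto components + 2×cable drums (13926) but leaves 3 m³ idle.
Replace cable drums with auto components: the trade gains 423 net, giving 14349 at 57 m³.
Every other selection either busts 57 m³ or exceeds an availability limit or fails to beat 14349.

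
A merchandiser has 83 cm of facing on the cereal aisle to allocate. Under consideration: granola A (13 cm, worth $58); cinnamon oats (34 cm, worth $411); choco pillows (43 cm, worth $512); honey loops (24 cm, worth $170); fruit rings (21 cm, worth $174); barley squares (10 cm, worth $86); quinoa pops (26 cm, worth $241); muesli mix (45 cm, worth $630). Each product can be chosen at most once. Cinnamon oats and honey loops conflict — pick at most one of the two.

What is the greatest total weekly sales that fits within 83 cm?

By weekly sales per cm: muesli mix 14.00, cinnamon oats 12.09, choco pillows 11.91, quinoa pops 9.27 lead.
Cinnamon oats + muesli mix uses 79 of the 83 cm and totals 1041.
That's the maximum — no feasible swap from here does better than 1041.

1041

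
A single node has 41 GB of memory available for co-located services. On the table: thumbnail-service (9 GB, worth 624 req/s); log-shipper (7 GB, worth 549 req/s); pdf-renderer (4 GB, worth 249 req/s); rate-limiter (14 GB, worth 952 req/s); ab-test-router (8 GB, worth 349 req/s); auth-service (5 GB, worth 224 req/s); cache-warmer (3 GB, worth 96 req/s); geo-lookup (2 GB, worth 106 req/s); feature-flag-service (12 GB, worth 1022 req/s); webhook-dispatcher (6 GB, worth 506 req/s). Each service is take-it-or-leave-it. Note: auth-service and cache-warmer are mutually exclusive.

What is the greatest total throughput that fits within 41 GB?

3135

By throughput per GB: feature-flag-service 85.17, webhook-dispatcher 84.33, log-shipper 78.43 lead.
Filling by ratio: thumbnail-service + log-shipper + pdf-renderer + geo-lookup + feature-flag-service + webhook-dispatcher for 3056, with 1 GB left unused.
The 13 GB tied up in thumbnail-service and pdf-renderer is better spent on rate-limiter — total rises to 3135 (41 GB).
Runner-up thumbnail-service + rate-limiter + feature-flag-service + webhook-dispatcher tops out at 3104.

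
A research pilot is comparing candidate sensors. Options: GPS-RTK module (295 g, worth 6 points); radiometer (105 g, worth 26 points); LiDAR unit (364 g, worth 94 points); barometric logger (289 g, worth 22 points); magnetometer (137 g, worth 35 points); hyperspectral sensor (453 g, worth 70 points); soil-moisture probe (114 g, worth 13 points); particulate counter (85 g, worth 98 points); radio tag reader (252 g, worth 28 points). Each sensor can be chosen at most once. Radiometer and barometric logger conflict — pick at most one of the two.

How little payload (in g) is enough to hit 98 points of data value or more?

85

Need the lightest bundle worth ≥ 98.
particulate counter: 98 data value at 85 g.
Below 85 g the best achievable stays under 98.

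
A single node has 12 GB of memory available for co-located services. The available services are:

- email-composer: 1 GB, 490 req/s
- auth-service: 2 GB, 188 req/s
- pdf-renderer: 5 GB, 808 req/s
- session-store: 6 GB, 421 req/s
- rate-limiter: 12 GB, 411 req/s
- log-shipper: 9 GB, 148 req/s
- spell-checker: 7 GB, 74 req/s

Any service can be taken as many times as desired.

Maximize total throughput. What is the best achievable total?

Taking 12×email-composer: 12 GB used, 5880 in throughput.
Every other selection either busts 12 GB or fails to beat 5880.

5880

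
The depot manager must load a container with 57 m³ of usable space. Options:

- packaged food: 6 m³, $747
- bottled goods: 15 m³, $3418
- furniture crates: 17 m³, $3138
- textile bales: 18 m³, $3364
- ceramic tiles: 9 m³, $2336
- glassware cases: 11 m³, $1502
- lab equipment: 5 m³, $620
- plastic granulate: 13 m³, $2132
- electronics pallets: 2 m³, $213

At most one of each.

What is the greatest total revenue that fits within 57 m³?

11463

Taking bottled goods + textile bales + ceramic tiles + plastic granulate + electronics pallets: 57 m³ used, 11463 in revenue.
An exhaustive check of the 512 subsets confirms 11463.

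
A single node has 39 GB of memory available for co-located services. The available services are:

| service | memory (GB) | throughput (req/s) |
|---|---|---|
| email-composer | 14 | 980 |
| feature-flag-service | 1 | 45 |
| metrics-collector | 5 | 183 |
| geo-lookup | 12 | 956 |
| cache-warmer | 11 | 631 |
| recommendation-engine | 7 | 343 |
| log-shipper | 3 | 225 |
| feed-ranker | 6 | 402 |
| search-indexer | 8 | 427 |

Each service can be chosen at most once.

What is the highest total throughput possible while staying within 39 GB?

2681

Greedy by ratio would take email-composer + feature-flag-service + geo-lookup + log-shipper + feed-ranker: 36 GB used, total 2608.
Replace feature-flag-service and log-shipper with recommendation-engine: the trade gains 73 net, giving 2681 at 39 GB.
Next best is email-composer + feature-flag-service + geo-lookup + log-shipper + search-indexer at 2633 (38 GB) — short by 48.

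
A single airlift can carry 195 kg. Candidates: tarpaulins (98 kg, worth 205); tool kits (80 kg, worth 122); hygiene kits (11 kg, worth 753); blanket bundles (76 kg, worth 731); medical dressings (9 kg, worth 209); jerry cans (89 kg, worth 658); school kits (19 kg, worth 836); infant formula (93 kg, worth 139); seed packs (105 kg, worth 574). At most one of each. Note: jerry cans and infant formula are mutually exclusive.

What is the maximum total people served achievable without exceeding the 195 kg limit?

2978

Taking the top-ratio supplies first gives tool kits + hygiene kits + blanket bundles + medical dressings + school kits for 2651 (195 kg).
Replace tool kits and medical dressings with jerry cans: the trade gains 327 net, giving 2978 at 195 kg.
The closest alternative, tool kits + hygiene kits + blanket bundles + medical dressings + school kits, reaches only 2651.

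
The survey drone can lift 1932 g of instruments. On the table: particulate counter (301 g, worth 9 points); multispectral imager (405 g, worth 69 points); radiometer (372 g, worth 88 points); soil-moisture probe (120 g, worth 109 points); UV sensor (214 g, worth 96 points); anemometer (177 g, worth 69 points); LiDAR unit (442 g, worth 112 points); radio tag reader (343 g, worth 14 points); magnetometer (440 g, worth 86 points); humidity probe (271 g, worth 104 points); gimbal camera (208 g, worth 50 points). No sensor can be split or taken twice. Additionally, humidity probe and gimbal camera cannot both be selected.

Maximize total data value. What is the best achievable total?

Best packing: radiometer + soil-moisture probe + UV sensor + LiDAR unit + magnetometer + humidity probe — 1859 g, 595 total.
The closest alternative, particulate counter + radiometer + soil-moisture probe + UV sensor + anemometer + LiDAR unit + humidity probe, reaches only 587.

595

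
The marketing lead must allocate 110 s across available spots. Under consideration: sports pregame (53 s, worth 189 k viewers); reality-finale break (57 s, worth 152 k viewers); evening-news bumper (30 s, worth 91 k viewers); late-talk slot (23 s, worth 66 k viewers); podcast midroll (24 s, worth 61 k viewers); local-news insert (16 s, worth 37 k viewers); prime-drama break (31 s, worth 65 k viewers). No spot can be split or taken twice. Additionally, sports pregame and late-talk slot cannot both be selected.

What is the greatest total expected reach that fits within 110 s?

341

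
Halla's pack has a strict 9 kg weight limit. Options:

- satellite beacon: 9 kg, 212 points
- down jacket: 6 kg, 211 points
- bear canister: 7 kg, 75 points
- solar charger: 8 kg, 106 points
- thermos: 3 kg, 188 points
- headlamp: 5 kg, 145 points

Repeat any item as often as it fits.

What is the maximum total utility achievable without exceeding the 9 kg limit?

564

Best packing: 3×thermos — 9 kg, 564 total.
Nothing else within 9 kg beats 564.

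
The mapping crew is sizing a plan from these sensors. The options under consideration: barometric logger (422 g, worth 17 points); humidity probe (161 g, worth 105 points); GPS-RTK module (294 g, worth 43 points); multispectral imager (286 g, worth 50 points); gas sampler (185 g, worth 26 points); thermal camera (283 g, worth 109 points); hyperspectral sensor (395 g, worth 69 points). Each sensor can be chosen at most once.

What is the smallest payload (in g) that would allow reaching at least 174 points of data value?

444

Minimise g subject to total data value ≥ 174.
Taking humidity probe + thermal camera gives 214 (≥ 174) for 444 g.
Below 444 g the best achievable stays under 174.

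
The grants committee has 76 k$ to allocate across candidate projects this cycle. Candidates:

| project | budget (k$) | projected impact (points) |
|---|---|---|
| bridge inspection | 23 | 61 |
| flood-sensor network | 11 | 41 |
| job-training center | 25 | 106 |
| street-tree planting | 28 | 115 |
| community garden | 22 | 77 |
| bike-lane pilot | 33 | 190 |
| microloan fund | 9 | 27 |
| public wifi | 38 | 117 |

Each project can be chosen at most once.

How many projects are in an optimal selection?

3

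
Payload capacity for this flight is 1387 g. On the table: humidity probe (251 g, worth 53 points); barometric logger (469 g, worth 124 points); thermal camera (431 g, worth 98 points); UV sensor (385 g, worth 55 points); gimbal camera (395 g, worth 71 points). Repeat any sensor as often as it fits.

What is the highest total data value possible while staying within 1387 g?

Taking 2×barometric logger + thermal camera: 1369 g used, 346 in data value.
The spare 18 g is too small for any remaining sensor, and no exchange beats 346.

346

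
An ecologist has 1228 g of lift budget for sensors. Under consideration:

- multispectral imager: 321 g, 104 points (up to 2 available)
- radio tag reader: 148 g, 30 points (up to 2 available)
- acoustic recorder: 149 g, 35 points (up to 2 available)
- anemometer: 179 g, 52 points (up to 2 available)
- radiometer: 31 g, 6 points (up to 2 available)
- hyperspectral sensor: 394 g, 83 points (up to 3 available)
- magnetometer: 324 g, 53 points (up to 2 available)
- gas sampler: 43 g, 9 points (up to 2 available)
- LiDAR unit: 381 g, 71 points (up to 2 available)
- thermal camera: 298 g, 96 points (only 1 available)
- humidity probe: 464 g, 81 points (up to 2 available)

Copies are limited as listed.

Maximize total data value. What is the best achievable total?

A density-first pass picks 2×multispectral imager + anemometer + 2×gas sampler + thermal camera — 374 at 1205 g.
Replace gas sampler with 2×radiometer: the trade gains 3 net, giving 377 at 1224 g.

377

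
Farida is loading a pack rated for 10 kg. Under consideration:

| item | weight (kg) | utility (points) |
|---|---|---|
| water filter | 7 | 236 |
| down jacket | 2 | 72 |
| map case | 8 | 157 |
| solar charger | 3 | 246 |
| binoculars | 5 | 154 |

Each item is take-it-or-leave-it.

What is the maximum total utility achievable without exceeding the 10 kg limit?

Ranking by ratio (utility/kg): solar charger 82.00, down jacket 36.00, water filter 33.71, binoculars 30.80.
Taking the top-ratio items first gives down jacket + solar charger + binoculars for 472 (10 kg).
Replace down jacket and binoculars with water filter: the trade gains 10 net, giving 482 at 10 kg.
Next best is down jacket + solar charger + binoculars at 472 (10 kg) — short by 10.

482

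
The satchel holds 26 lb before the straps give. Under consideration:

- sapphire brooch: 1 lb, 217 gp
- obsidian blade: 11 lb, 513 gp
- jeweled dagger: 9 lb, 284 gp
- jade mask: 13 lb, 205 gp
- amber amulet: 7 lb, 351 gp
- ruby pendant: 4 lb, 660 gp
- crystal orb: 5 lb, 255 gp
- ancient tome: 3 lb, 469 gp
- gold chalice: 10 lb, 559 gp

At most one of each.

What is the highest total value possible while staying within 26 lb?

Density check — sapphire brooch 217.00, ruby pendant 165.00, ancient tome 156.33 are the best per lb.
Taking the top-ratio items first gives sapphire brooch + ruby pendant + crystal orb + ancient tome + gold chalice for 2160 (23 lb).
Dropping crystal orb frees 5 lb; slotting in amber amulet (7 lb) lifts the total to 2256 at 25 lb.
That's the maximum — no swap from here does better than 2256.

2256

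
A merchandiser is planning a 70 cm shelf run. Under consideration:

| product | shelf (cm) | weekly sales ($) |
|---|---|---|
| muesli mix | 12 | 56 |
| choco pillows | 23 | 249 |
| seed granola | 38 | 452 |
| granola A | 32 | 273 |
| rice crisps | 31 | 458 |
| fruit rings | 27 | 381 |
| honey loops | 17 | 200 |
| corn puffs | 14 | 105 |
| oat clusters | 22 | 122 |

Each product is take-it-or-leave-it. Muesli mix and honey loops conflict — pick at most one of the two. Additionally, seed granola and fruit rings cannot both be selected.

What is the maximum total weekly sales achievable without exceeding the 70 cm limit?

Greedy by ratio would take muesli mix + rice crisps + fruit rings: 70 cm used, total 895.
The 39 cm tied up in muesli mix and fruit rings is better spent on seed granola — total rises to 910 (69 cm).
That's the maximum — no feasible swap from here does better than 910.

910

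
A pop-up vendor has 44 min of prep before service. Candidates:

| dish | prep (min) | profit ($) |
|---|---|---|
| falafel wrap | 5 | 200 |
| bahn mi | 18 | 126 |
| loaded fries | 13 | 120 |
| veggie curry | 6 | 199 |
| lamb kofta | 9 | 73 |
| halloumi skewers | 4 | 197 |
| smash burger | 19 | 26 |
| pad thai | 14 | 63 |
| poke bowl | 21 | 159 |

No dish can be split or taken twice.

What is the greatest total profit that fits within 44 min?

795

Density check — halloumi skewers 49.25, falafel wrap 40.00, veggie curry 33.17 are the best per min.
Filling by ratio: falafel wrap + loaded fries + veggie curry + lamb kofta + halloumi skewers for 789, with 7 min left unused.
Dropping loaded fries frees 13 min; slotting in bahn mi (18 min) lifts the total to 795 at 42 min.
The closest alternative, falafel wrap + loaded fries + veggie curry + lamb kofta + halloumi skewers, reaches only 789.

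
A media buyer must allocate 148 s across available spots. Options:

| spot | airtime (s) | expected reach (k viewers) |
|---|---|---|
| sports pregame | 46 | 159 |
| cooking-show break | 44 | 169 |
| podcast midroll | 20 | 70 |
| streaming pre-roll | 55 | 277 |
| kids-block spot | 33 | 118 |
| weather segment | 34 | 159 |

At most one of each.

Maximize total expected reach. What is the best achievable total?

A density-first pass picks cooking-show break + streaming pre-roll + weather segment — 605 at 133 s.
Dropping cooking-show break frees 44 s; slotting in podcast midroll + kids-block spot (53 s) lifts the total to 624 at 142 s.

624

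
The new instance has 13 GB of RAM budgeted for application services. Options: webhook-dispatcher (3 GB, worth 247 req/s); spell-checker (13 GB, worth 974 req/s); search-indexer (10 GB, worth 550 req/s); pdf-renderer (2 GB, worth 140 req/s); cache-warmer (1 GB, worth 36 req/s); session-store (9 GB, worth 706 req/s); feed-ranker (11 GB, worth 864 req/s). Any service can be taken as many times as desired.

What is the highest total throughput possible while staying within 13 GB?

Ranking by ratio (throughput/GB): webhook-dispatcher 82.33, feed-ranker 78.55, session-store 78.44.
Taking 4×webhook-dispatcher + cache-warmer: 13 GB used, 1024 in throughput.
Nothing else within 13 GB beats 1024.

1024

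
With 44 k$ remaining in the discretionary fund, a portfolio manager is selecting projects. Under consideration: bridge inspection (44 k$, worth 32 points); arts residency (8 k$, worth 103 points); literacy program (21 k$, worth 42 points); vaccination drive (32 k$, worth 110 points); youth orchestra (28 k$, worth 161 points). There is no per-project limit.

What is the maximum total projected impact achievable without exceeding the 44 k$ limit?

Taking 5×arts residency: 40 k$ used, 515 in projected impact.
That's the maximum — no swap from here does better than 515.

515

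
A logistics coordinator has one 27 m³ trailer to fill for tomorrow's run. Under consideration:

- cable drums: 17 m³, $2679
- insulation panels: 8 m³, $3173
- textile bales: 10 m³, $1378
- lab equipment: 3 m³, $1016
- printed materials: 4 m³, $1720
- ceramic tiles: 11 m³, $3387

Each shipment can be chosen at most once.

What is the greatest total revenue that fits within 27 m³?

9296

Density check — printed materials 430.00, insulation panels 396.62, lab equipment 338.67, ceramic tiles 307.91 are the best per m³.
The ratio ordering already packs tightly: insulation panels + lab equipment + printed materials + ceramic tiles, 26 m³, 9296.
The closest alternative, insulation panels + printed materials + ceramic tiles, reaches only 8280.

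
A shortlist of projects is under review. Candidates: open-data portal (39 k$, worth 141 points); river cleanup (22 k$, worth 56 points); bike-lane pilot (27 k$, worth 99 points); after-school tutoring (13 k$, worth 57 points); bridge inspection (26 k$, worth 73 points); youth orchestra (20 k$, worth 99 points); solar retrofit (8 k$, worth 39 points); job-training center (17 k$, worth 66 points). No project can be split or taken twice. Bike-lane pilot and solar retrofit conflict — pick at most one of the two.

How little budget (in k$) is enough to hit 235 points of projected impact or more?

Minimise k$ subject to total projected impact ≥ 235.
after-school tutoring + youth orchestra + solar retrofit + job-training center reaches 261 using 58 k$.
Below 58 k$ the best achievable stays under 235.

58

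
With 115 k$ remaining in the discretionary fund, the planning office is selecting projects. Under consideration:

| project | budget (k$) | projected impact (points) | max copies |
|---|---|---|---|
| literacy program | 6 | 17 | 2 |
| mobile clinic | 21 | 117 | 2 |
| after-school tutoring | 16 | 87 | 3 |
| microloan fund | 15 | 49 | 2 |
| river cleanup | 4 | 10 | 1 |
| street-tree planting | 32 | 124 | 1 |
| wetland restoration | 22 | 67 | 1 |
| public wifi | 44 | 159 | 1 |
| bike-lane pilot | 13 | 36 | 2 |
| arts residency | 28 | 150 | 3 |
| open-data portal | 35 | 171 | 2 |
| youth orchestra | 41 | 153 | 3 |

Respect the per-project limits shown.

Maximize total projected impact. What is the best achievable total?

By projected impact per k$: mobile clinic 5.57, after-school tutoring 5.44, arts residency 5.36, open-data portal 4.89 lead.
Taking the top-ratio projects first gives literacy program + 2×mobile clinic + 3×after-school tutoring + microloan fund + river cleanup for 571 (115 k$).
A better packing is 2×mobile clinic + after-school tutoring + 2×arts residency: 114 k$, total 621.
Every other selection either busts 115 k$ or exceeds an availability limit or fails to beat 621.

621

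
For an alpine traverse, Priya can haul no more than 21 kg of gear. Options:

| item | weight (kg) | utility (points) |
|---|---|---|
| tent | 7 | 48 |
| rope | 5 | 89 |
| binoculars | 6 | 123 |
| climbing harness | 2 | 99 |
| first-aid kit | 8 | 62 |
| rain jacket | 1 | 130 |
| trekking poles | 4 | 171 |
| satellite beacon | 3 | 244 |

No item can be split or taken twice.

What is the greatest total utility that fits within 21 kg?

856

Best packing: rope + binoculars + climbing harness + rain jacket + trekking poles + satellite beacon — 21 kg, 856 total.
The closest alternative, binoculars + climbing harness + rain jacket + trekking poles + satellite beacon, reaches only 767.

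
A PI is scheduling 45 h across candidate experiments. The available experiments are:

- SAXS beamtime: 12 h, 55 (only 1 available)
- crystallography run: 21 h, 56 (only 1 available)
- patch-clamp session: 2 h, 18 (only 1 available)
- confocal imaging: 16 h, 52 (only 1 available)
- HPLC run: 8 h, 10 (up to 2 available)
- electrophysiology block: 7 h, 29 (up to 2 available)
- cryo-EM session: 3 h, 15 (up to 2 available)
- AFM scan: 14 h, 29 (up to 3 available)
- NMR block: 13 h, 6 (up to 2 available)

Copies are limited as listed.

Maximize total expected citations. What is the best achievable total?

Taking the top-ratio experiments first gives SAXS beamtime + patch-clamp session + HPLC run + 2×electrophysiology block + 2×cryo-EM session for 171 (42 h).
The 15 h tied up in HPLC run and electrophysiology block is better spent on confocal imaging — total rises to 184 (43 h).
No other feasible combination exceeds 184.

184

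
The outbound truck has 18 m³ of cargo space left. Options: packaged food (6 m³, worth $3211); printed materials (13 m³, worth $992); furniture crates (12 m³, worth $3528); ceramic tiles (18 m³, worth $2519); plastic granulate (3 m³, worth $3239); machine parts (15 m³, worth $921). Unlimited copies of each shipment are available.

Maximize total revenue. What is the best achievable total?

Ranking by ratio (revenue/m³): plastic granulate 1079.67, packaged food 535.17, furniture crates 294.00, ceramic tiles 139.94.
Taking 6×plastic granulate: 18 m³ used, 19434 in revenue.
Nothing else within 18 m³ beats 19434.

19434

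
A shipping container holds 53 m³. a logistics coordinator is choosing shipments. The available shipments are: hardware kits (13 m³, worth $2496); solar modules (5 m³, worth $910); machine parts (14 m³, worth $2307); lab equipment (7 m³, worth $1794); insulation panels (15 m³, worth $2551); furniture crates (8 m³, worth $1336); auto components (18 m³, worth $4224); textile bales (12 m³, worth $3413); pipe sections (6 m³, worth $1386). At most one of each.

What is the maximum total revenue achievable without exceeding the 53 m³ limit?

By revenue per m³: textile bales 284.42, lab equipment 256.29, auto components 234.67 lead.
The ratio heuristic lands on solar modules + lab equipment + auto components + textile bales + pipe sections (11727) but leaves 5 m³ idle.
Replace solar modules with furniture crates: the trade gains 426 net, giving 12153 at 51 m³.
An exhaustive check of the 512 subsets confirms 12153.

12153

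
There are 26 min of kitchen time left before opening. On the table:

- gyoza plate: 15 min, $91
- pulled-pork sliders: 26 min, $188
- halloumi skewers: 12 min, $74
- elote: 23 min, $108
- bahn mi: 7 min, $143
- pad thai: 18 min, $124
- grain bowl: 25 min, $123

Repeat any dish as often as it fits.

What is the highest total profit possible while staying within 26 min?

429

Ranking by ratio (profit/min): bahn mi 20.43, pulled-pork sliders 7.23, pad thai 6.89, halloumi skewers 6.17.
The ratio ordering already packs tightly: 3×bahn mi, 21 min, 429.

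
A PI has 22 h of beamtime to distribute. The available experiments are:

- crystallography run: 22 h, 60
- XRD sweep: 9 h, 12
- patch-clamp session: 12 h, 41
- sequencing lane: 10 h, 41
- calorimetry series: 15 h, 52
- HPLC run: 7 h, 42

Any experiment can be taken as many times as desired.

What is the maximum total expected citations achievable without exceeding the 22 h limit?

126

Best packing: 3×HPLC run — 21 h, 126 total.
That's the maximum — no swap from here does better than 126.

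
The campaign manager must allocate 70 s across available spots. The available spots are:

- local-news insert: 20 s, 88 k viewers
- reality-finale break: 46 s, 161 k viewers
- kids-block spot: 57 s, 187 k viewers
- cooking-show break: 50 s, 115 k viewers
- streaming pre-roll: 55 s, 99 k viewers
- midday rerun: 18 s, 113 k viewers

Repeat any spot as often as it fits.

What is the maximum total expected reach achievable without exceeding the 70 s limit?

Density check — midday rerun 6.28, local-news insert 4.40, reality-finale break 3.50, kids-block spot 3.28 are the best per s.
Taking 3×midday rerun: 54 s used, 339 in expected reach.
The spare 16 s is too small for any remaining spot, and no exchange beats 339.

339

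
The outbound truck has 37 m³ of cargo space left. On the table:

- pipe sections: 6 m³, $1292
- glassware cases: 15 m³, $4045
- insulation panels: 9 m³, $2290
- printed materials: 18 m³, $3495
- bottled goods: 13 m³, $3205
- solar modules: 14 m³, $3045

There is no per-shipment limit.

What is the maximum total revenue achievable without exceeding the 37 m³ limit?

9540

Ranking by ratio (revenue/m³): glassware cases 269.67, insulation panels 254.44, bottled goods 246.54.
The ratio heuristic lands on pipe sections + 2×glassware cases (9382) but leaves 1 m³ idle.
Replace pipe sections and glassware cases with insulation panels + bottled goods: the trade gains 158 net, giving 9540 at 37 m³.
Nothing else within 37 m³ beats 9540.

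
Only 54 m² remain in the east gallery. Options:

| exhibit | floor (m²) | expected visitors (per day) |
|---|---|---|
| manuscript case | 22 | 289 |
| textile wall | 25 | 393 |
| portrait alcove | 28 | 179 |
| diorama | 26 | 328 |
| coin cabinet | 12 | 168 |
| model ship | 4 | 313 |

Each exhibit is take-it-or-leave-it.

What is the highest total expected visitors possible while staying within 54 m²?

995

Greedy by ratio would take textile wall + coin cabinet + model ship: 41 m² used, total 874.
Dropping coin cabinet frees 12 m²; slotting in manuscript case (22 m²) lifts the total to 995 at 51 m².
The closest alternative, manuscript case + diorama + model ship, reaches only 930.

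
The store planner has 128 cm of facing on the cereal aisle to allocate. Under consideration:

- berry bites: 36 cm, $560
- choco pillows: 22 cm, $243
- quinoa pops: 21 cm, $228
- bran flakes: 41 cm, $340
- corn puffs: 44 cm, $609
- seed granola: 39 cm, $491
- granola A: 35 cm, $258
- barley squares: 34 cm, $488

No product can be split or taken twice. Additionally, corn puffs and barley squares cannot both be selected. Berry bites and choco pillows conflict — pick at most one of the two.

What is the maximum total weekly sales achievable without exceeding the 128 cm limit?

Berry bites + corn puffs + seed granola uses 119 of the 128 cm and totals 1660.
The closest alternative, choco pillows + quinoa pops + corn puffs + seed granola, reaches only 1571.

1660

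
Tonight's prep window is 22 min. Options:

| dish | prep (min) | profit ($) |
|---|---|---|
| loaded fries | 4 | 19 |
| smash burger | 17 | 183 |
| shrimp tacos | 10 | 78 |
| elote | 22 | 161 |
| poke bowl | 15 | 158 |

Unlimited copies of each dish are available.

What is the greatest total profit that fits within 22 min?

202

By profit per min: smash burger 10.76, poke bowl 10.53, shrimp tacos 7.80, elote 7.32 lead.
Taking loaded fries + smash burger: 21 min used, 202 in profit.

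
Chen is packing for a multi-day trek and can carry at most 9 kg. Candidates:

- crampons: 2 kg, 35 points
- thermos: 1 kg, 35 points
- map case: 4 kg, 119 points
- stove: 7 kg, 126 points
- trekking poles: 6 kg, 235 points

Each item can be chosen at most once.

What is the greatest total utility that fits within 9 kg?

305

The ratio ordering already packs tightly: crampons + thermos + trekking poles, 9 kg, 305.
The closest alternative, crampons + trekking poles, reaches only 270.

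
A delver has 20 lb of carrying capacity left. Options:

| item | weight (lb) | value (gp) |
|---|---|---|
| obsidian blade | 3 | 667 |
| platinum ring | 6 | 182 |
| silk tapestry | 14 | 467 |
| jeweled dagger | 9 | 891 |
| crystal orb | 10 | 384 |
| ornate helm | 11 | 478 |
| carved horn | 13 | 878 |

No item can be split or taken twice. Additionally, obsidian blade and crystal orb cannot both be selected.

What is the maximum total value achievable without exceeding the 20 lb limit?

1740

Best packing: obsidian blade + platinum ring + jeweled dagger — 18 lb, 1740 total.
Runner-up obsidian blade + jeweled dagger tops out at 1558.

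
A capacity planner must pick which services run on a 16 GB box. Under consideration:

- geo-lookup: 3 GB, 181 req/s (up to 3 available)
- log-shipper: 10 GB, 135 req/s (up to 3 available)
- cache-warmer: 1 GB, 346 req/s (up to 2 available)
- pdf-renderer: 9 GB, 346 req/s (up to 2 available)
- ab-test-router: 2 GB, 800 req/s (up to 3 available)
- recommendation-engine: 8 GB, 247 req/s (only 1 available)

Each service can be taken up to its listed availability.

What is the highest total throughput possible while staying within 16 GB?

Taking 2×geo-lookup + 2×cache-warmer + 3×ab-test-router: 14 GB used, 3454 in throughput.
No other feasible combination exceeds 3454.

3454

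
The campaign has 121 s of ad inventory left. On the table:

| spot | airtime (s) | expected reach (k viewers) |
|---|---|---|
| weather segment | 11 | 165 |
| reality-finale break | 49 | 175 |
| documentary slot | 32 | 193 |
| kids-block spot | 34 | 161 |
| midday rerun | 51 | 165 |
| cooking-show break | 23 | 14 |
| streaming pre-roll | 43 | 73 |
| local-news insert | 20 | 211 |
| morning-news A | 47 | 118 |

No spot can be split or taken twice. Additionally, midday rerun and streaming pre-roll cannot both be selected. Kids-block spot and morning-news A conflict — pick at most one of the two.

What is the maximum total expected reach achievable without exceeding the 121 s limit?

744

Density check — weather segment 15.00, local-news insert 10.55, documentary slot 6.03, kids-block spot 4.74 are the best per s.
Taking weather segment + reality-finale break + documentary slot + local-news insert: 112 s used, 744 in expected reach.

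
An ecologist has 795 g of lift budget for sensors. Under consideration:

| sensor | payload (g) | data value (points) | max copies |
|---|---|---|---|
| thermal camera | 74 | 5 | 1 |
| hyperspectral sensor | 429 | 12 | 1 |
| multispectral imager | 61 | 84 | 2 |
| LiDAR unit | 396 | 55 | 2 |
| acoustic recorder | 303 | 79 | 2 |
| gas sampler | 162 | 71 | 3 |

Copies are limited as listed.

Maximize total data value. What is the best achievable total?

389

Ranking by ratio (data value/g): multispectral imager 1.38, gas sampler 0.44, acoustic recorder 0.26, LiDAR unit 0.14.
A density-first pass picks thermal camera + 2×multispectral imager + 3×gas sampler — 386 at 682 g.
The 236 g tied up in thermal camera and gas sampler is better spent on acoustic recorder — total rises to 389 (749 g).
The spare 46 g is too small for any remaining sensor, and no exchange beats 389.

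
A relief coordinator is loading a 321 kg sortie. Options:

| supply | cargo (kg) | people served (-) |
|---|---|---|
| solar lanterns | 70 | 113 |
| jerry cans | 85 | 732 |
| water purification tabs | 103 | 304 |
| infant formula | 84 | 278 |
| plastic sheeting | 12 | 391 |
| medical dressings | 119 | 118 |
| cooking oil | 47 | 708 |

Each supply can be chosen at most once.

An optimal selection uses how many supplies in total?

5

Optimal total is 2248.
solar lanterns + jerry cans + water purification tabs + plastic sheeting + cooking oil hits 2248 at 317 kg.
Every optimal selection uses 5 supplies.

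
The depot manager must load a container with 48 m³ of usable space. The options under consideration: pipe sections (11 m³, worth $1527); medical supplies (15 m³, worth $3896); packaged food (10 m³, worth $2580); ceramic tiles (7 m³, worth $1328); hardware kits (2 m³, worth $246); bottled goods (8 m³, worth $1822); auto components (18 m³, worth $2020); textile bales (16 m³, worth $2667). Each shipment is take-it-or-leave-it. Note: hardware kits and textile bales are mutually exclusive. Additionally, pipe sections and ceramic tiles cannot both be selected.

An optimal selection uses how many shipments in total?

4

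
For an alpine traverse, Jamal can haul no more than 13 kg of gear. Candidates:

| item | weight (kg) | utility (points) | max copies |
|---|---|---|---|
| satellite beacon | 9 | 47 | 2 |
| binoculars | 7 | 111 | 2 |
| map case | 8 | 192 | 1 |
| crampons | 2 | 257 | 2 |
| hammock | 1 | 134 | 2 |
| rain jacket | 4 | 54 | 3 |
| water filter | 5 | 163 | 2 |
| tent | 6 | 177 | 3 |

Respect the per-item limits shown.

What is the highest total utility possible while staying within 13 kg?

By utility per kg: hammock 134.00, crampons 128.50, water filter 32.60, tent 29.50 lead.
A density-first pass picks 2×crampons + 2×hammock + water filter — 945 at 11 kg.
Dropping water filter frees 5 kg; slotting in tent (6 kg) lifts the total to 959 at 12 kg.

959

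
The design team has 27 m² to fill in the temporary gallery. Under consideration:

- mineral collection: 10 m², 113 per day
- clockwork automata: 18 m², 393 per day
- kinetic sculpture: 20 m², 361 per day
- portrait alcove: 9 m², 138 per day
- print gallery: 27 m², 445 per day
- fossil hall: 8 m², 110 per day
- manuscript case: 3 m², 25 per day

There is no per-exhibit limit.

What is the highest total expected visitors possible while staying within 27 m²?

Taking clockwork automata + portrait alcove: 27 m² used, 531 in expected visitors.

531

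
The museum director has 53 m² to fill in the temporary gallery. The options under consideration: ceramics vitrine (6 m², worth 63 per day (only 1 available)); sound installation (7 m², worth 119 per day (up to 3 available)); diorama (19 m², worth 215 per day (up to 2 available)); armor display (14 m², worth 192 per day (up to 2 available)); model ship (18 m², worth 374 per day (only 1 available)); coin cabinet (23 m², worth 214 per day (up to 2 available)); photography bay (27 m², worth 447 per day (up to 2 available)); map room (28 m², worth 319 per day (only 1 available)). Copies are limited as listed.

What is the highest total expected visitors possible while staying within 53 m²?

940

Ranking by ratio (expected visitors/m²): model ship 20.78, sound installation 17.00, photography bay 16.56.
Taking the top-ratio exhibits first gives 3×sound installation + armor display + model ship for 923 (53 m²).
Replace 2×sound installation and armor display with photography bay: the trade gains 17 net, giving 940 at 52 m².
The spare 1 m² is too small for any remaining exhibit, and no exchange beats 940.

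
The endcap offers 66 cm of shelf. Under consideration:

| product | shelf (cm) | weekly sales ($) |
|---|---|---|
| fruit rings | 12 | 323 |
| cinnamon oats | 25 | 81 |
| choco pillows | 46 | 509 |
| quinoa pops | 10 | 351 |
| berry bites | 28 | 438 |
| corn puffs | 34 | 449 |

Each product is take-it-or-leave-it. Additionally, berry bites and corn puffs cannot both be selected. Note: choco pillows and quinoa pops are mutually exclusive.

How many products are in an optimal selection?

3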